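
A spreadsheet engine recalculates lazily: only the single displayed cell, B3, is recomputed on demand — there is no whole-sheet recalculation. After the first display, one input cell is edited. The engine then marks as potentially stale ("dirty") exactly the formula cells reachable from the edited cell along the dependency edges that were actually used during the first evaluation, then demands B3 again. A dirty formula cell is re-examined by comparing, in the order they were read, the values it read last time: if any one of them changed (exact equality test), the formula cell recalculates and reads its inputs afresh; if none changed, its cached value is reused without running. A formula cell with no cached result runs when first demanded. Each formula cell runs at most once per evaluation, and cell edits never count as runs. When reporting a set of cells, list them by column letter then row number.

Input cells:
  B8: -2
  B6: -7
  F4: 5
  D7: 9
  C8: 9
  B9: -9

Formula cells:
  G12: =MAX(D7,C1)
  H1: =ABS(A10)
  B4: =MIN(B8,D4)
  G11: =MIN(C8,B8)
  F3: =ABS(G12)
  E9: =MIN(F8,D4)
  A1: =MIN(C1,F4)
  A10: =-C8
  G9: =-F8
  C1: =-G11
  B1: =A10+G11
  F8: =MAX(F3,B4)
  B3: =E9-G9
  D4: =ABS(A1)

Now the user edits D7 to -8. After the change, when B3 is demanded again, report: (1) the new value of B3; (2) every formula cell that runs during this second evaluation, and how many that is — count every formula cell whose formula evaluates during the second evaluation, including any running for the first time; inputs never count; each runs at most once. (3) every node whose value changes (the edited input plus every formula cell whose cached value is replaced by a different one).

New value of B3: 4.
Formula cells that run: B3, E9, F3, F8, G9, G12 — 6 in total.
Values that change: B3, D7, F3, F8, G9, G12.

First evaluation (everything demanded from the output):
  G11 = MIN(9, -2) = -2
  C1 = -(-2) = 2
  A1 = MIN(2, 5) = 2
  D4 = ABS(2) = 2
  B4 = MIN(-2, 2) = -2
  G12 = MAX(9, 2) = 9
  F3 = ABS(9) = 9
  F8 = MAX(9, -2) = 9
  E9 = MIN(9, 2) = 2
  G9 = -(9) = -9
  B3 = 2 - -9 = 11

Propagation after the edit:
  G12: runs — D7 9->-8; result 2.
  F3: runs — G12 9->2; result 2.
  F8: runs — F3 9->2; result 2.
  E9: runs — F8 9->2; result 2 (same value as before).
  G9: runs — F8 9->2; result -2.
  B3: runs — G9 -9->-2; result 4.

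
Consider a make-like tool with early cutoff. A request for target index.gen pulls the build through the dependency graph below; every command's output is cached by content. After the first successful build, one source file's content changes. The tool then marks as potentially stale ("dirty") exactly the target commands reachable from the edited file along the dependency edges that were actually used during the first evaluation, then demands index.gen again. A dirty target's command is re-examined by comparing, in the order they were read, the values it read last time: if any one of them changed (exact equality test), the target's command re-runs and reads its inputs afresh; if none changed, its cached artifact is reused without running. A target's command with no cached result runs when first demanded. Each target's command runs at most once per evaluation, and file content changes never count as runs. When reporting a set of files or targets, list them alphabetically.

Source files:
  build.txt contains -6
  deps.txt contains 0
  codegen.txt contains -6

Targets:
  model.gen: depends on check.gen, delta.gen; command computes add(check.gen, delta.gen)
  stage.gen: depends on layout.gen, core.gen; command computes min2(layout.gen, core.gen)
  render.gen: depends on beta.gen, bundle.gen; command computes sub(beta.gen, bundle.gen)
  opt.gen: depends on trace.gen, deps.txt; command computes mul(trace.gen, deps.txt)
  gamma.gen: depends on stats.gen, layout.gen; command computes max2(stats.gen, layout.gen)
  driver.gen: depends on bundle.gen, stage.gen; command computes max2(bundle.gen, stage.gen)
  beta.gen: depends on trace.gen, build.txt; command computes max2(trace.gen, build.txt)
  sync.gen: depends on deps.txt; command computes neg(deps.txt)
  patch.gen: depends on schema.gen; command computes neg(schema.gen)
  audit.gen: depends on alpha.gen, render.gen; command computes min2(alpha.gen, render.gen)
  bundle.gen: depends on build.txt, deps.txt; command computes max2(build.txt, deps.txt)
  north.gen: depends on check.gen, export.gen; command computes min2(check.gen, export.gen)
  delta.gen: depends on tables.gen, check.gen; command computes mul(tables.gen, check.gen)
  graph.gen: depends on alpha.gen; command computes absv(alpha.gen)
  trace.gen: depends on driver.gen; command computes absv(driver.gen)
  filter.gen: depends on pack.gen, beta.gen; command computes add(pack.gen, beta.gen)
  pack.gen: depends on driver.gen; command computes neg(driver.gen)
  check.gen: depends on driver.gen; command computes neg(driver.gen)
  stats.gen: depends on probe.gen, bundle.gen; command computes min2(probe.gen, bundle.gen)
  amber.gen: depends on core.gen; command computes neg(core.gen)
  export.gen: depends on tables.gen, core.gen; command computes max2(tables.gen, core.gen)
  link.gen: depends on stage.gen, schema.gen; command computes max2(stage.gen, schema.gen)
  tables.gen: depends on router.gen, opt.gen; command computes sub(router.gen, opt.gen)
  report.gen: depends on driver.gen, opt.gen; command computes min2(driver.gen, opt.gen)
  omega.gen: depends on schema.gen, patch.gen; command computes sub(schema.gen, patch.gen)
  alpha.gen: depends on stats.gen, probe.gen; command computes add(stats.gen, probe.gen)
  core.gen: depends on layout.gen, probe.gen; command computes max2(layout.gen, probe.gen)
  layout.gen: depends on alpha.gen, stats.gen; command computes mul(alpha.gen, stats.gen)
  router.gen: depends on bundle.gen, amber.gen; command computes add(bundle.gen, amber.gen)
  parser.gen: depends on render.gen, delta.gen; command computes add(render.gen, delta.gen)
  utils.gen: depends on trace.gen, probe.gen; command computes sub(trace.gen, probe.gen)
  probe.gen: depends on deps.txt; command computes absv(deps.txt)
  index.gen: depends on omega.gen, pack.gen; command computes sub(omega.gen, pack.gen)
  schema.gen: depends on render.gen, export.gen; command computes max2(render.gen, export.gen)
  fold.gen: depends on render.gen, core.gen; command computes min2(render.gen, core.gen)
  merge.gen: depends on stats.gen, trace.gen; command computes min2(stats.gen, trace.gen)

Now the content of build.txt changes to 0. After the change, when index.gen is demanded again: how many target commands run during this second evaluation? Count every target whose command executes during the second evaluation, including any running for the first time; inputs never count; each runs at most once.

2 target commands run: beta.gen, bundle.gen.
Note where the cutoff bites: stats.gen is checked, finds nothing changed, and keeps its cache.

First demand of the output computes:
  bundle.gen = max2(-6, 0) = 0
  probe.gen = absv(0) = 0
  stats.gen = min2(0, 0) = 0
  alpha.gen = add(0, 0) = 0
  layout.gen = mul(0, 0) = 0
  core.gen = max2(0, 0) = 0
  amber.gen = neg(0) = 0
  router.gen = add(0, 0) = 0
  stage.gen = min2(0, 0) = 0
  driver.gen = max2(0, 0) = 0
  pack.gen = neg(0) = 0
  trace.gen = absv(0) = 0
  beta.gen = max2(0, -6) = 0
  opt.gen = mul(0, 0) = 0
  render.gen = sub(0, 0) = 0
  tables.gen = sub(0, 0) = 0
  export.gen = max2(0, 0) = 0
  schema.gen = max2(0, 0) = 0
  patch.gen = neg(0) = 0
  omega.gen = sub(0, 0) = 0
  index.gen = sub(0, 0) = 0

After the edit, cleaning proceeds:
  bundle.gen: a read changed (build.txt -6->0) — executes, giving 0 — identical to its old value.
  stats.gen: dirty, but its reads are unchanged (probe.gen unchanged, bundle.gen unchanged); cached 0 stands.
  alpha.gen: dirty, but its reads are unchanged (stats.gen unchanged, probe.gen unchanged); cached 0 stands.
  layout.gen: dirty, but its reads are unchanged (alpha.gen unchanged, stats.gen unchanged); cached 0 stands.
  core.gen: dirty, but its reads are unchanged (layout.gen unchanged, probe.gen unchanged); cached 0 stands.
  amber.gen: dirty, but its reads are unchanged (core.gen unchanged); cached 0 stands.
  router.gen: dirty, but its reads are unchanged (bundle.gen unchanged, amber.gen unchanged); cached 0 stands.
  stage.gen: dirty, but its reads are unchanged (layout.gen unchanged, core.gen unchanged); cached 0 stands.
  driver.gen: dirty, but its reads are unchanged (bundle.gen unchanged, stage.gen unchanged); cached 0 stands.
  pack.gen: dirty, but its reads are unchanged (driver.gen unchanged); cached 0 stands.
  trace.gen: dirty, but its reads are unchanged (driver.gen unchanged); cached 0 stands.
  beta.gen: a read changed (build.txt -6->0) — executes, giving 0 — identical to its old value.
  opt.gen: dirty, but its reads are unchanged (trace.gen unchanged, deps.txt unchanged); cached 0 stands.
  render.gen: dirty, but its reads are unchanged (beta.gen unchanged, bundle.gen unchanged); cached 0 stands.
  tables.gen: dirty, but its reads are unchanged (router.gen unchanged, opt.gen unchanged); cached 0 stands.
  export.gen: dirty, but its reads are unchanged (tables.gen unchanged, core.gen unchanged); cached 0 stands.
  schema.gen: dirty, but its reads are unchanged (render.gen unchanged, export.gen unchanged); cached 0 stands.
  patch.gen: dirty, but its reads are unchanged (schema.gen unchanged); cached 0 stands.
  omega.gen: dirty, but its reads are unchanged (schema.gen unchanged, patch.gen unchanged); cached 0 stands.
  index.gen: dirty, but its reads are unchanged (omega.gen unchanged, pack.gen unchanged); cached 0 stands.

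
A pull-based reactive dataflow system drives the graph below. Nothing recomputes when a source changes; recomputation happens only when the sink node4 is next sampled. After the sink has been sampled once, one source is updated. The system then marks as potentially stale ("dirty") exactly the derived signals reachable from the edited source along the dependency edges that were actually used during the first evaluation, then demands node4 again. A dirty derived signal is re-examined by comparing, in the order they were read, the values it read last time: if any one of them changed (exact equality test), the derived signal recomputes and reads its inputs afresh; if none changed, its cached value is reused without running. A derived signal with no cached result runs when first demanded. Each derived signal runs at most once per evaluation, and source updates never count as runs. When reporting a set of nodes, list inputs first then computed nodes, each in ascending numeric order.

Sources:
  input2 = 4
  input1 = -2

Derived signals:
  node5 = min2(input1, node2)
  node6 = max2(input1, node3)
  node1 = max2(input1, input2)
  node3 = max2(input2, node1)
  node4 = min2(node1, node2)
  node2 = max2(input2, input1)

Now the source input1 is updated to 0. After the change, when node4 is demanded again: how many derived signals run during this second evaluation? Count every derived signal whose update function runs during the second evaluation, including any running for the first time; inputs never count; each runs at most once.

First evaluation (everything demanded from the output):
  node1 = max2(-2, 4) = 4
  node2 = max2(4, -2) = 4
  node4 = min2(4, 4) = 4

Propagation after the edit:
  node1: runs — input1 -2->0; result 4 (same value as before).
  node2: runs — input1 -2->0; result 4 (same value as before).
  node4: checked — values it read are unchanged (node1 unchanged, node2 unchanged); reused cached 4 without running.

Key observation: the cutoff stops propagation at node4 — its inputs' values are unchanged, so it reuses its cache.

Derived signals that run: node1, node2 — 2 in total.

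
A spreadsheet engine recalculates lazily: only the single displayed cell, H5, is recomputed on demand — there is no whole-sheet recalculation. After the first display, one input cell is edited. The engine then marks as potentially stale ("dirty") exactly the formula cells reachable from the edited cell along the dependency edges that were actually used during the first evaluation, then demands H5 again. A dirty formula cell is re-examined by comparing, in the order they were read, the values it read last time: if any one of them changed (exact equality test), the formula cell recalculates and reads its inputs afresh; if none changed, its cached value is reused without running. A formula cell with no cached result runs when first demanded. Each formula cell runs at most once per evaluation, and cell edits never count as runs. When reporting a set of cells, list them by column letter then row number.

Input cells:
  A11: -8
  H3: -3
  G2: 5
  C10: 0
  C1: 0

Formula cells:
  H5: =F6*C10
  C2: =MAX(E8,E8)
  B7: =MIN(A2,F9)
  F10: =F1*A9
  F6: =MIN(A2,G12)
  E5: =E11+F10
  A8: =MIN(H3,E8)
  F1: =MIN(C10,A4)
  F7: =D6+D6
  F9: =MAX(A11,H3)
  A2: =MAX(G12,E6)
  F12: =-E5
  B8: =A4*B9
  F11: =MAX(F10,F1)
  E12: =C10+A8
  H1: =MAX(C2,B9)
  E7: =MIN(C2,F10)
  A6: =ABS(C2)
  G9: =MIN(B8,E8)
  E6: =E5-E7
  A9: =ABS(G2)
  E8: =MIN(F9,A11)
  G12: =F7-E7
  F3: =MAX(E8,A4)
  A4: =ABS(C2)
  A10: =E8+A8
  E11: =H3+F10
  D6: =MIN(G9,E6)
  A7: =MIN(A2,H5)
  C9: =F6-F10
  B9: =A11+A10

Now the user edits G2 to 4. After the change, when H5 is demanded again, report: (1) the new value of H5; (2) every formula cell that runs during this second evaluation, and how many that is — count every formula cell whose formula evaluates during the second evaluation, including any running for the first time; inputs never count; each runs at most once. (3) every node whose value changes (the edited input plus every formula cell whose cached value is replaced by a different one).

First evaluation (everything demanded from the output):
  A9 = ABS(5) = 5
  F9 = MAX(-8, -3) = -3
  E8 = MIN(-3, -8) = -8
  A8 = MIN(-3, -8) = -8
  A10 = -8 + -8 = -16
  B9 = -8 + -16 = -24
  C2 = MAX(-8, -8) = -8
  A4 = ABS(-8) = 8
  B8 = 8 * -24 = -192
  F1 = MIN(0, 8) = 0
  F10 = 0 * 5 = 0
  E7 = MIN(-8, 0) = -8
  E11 = -3 + 0 = -3
  E5 = -3 + 0 = -3
  E6 = -3 - -8 = 5
  G9 = MIN(-192, -8) = -192
  D6 = MIN(-192, 5) = -192
  F7 = -192 + -192 = -384
  G12 = -384 - -8 = -376
  A2 = MAX(-376, 5) = 5
  F6 = MIN(5, -376) = -376
  H5 = -376 * 0 = 0

Propagation after the edit:
  A9: runs — G2 5->4; result 4.
  F10: runs — A9 5->4; result 0 (same value as before).
  E7: checked — values it read are unchanged (C2 unchanged, F10 unchanged); reused cached -8 without running.
  E11: checked — values it read are unchanged (H3 unchanged, F10 unchanged); reused cached -3 without running.
  E5: checked — values it read are unchanged (E11 unchanged, F10 unchanged); reused cached -3 without running.
  E6: checked — values it read are unchanged (E5 unchanged, E7 unchanged); reused cached 5 without running.
  D6: checked — values it read are unchanged (G9 unchanged, E6 unchanged); reused cached -192 without running.
  F7: checked — values it read are unchanged (D6 unchanged, D6 unchanged); reused cached -384 without running.
  G12: checked — values it read are unchanged (F7 unchanged, E7 unchanged); reused cached -376 without running.
  A2: checked — values it read are unchanged (G12 unchanged, E6 unchanged); reused cached 5 without running.
  F6: checked — values it read are unchanged (A2 unchanged, G12 unchanged); reused cached -376 without running.
  H5: checked — values it read are unchanged (F6 unchanged, C10 unchanged); reused cached 0 without running.

Key observation: the change is absorbed at F10 — it re-runs but produces the same value, and the output's value is unchanged.

New value of H5: 0.
Formula cells that run: A9, F10 — 2 in total.
Values that change: A9, G2.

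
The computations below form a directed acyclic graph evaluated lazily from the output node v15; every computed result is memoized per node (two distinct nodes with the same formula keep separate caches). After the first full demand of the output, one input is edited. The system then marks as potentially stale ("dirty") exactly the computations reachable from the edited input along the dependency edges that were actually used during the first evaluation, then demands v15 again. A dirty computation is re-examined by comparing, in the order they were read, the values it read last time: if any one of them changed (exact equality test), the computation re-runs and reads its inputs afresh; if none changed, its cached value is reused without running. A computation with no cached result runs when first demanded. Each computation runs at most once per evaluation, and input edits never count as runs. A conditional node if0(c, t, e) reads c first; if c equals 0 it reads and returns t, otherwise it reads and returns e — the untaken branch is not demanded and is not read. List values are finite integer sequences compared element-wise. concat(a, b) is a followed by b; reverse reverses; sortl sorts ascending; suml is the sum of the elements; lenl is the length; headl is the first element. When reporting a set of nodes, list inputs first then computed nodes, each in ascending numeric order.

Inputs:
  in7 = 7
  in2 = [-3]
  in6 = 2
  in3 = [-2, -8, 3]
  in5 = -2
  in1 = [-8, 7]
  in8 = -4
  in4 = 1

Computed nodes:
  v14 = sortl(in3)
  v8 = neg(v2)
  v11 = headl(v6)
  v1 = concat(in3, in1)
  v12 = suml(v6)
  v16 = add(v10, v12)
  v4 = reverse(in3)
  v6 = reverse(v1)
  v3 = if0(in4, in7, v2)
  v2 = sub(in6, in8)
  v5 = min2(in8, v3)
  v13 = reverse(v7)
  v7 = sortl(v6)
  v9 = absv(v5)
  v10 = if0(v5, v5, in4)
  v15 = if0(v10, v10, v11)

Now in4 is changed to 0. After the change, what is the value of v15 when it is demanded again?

First demand of the output computes:
  v1 = concat([-2, -8, 3], [-8, 7]) = [-2, -8, 3, -8, 7]
  v2 = sub(2, -4) = 6
  v3 = if0(in4=1 -> else branch v2) = 6
  v5 = min2(-4, 6) = -4
  v6 = reverse([-2, -8, 3, -8, 7]) = [7, -8, 3, -8, -2]
  v10 = if0(v5=-4 -> else branch in4) = 1
  v11 = headl([7, -8, 3, -8, -2]) = 7
  v15 = if0(v10=1 -> else branch v11) = 7

After the edit, cleaning proceeds:
  v3: a read changed (in4 1->0) — executes, giving 7.
  v5: a read changed (v3 6->7) — executes, giving -4 — identical to its old value.
  v10: a read changed (in4 1->0) — executes, giving 0.
  v15: a read changed (v10 1->0) — executes, giving 0.

Demanding v15 again yields 0.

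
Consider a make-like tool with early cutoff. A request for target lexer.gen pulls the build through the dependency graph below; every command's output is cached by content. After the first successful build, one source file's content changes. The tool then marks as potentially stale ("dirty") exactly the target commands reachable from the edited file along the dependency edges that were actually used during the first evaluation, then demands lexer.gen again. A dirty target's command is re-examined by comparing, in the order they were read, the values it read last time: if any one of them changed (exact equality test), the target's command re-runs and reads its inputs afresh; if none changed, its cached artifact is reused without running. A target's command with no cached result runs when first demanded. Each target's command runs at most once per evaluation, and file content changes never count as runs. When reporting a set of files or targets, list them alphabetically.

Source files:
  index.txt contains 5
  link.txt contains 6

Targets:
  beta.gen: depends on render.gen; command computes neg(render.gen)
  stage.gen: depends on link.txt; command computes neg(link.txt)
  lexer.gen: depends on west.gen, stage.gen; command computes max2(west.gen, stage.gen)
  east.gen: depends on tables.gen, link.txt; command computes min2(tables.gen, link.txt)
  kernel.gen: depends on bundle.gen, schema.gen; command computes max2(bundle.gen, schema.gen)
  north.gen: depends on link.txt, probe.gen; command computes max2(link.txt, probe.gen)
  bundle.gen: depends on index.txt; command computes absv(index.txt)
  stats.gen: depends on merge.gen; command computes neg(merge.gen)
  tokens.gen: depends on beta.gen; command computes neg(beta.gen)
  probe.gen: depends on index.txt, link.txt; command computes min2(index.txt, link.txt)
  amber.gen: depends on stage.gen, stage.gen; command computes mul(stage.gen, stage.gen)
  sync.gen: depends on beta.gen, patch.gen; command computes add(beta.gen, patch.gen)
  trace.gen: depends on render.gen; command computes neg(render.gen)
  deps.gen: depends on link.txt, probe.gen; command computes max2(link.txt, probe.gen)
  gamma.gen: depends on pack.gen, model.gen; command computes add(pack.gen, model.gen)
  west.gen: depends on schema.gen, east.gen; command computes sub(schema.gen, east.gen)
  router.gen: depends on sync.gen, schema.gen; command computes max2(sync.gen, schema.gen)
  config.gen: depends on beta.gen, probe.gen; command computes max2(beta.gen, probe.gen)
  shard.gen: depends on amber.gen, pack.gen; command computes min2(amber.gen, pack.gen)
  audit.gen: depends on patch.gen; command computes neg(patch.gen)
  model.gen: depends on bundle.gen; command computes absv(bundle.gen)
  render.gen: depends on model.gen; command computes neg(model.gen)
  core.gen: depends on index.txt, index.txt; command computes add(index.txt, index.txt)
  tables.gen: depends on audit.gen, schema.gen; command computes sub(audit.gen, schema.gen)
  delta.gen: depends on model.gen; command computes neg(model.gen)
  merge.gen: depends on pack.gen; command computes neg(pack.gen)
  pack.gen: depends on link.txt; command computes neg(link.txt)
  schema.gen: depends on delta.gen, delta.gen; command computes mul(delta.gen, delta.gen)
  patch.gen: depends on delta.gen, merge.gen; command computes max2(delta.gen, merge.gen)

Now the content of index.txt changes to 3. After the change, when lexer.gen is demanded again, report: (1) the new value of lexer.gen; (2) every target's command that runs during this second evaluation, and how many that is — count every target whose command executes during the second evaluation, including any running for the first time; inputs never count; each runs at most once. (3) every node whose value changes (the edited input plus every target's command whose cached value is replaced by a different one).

First demand of the output computes:
  bundle.gen = absv(5) = 5
  model.gen = absv(5) = 5
  delta.gen = neg(5) = -5
  pack.gen = neg(6) = -6
  merge.gen = neg(-6) = 6
  patch.gen = max2(-5, 6) = 6
  audit.gen = neg(6) = -6
  schema.gen = mul(-5, -5) = 25
  stage.gen = neg(6) = -6
  tables.gen = sub(-6, 25) = -31
  east.gen = min2(-31, 6) = -31
  west.gen = sub(25, -31) = 56
  lexer.gen = max2(56, -6) = 56

After the edit, cleaning proceeds:
  bundle.gen: a read changed (index.txt 5->3) — executes, giving 3.
  model.gen: a read changed (bundle.gen 5->3) — executes, giving 3.
  delta.gen: a read changed (model.gen 5->3) — executes, giving -3.
  patch.gen: a read changed (delta.gen -5->-3) — executes, giving 6 — identical to its old value.
  audit.gen: dirty, but its reads are unchanged (patch.gen unchanged); cached -6 stands.
  schema.gen: a read changed (delta.gen -5->-3; delta.gen -5->-3) — executes, giving 9.
  tables.gen: a read changed (schema.gen 25->9) — executes, giving -15.
  east.gen: a read changed (tables.gen -31->-15) — executes, giving -15.
  west.gen: a read changed (schema.gen 25->9; east.gen -31->-15) — executes, giving 24.
  lexer.gen: a read changed (west.gen 56->24) — executes, giving 24.

Note where the cutoff bites: audit.gen is checked, finds nothing changed, and keeps its cache.

Demanding lexer.gen again yields 24.
9 target commands run: bundle.gen, delta.gen, east.gen, lexer.gen, model.gen, patch.gen, schema.gen, tables.gen, west.gen.
The nodes whose values change: bundle.gen, delta.gen, east.gen, index.txt, lexer.gen, model.gen, schema.gen, tables.gen, west.gen.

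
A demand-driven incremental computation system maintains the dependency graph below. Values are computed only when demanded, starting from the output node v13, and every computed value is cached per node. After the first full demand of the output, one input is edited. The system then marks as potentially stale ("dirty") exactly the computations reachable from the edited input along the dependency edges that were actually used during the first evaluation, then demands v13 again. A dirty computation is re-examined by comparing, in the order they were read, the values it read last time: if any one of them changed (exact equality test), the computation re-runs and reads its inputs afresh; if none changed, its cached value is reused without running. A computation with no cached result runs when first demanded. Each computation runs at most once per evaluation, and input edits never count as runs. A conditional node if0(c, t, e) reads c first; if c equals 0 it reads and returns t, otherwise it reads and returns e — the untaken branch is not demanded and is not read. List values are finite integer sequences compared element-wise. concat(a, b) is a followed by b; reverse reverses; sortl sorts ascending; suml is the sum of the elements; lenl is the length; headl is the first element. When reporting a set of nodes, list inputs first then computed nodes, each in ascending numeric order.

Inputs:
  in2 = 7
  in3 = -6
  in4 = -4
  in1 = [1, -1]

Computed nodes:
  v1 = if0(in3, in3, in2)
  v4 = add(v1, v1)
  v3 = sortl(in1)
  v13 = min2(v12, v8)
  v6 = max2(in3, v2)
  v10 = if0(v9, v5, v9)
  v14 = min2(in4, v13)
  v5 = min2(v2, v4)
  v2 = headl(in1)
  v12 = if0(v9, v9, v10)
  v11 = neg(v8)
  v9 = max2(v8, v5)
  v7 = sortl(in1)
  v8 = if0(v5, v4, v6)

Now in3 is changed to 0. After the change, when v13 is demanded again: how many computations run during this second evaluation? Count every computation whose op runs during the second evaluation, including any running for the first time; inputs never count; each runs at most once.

Computations that run: v1, v4, v5, v8, v9, v12, v13 — 7 in total.
Key observation: a condition flipped, so demand moved to the other branch — v6, v10 are never re-examined.

First evaluation (everything demanded from the output):
  v1 = if0(in3=-6 -> else branch in2) = 7
  v2 = headl([1, -1]) = 1
  v4 = add(7, 7) = 14
  v5 = min2(1, 14) = 1
  v6 = max2(-6, 1) = 1
  v8 = if0(v5=1 -> else branch v6) = 1
  v9 = max2(1, 1) = 1
  v10 = if0(v9=1 -> else branch v9) = 1
  v12 = if0(v9=1 -> else branch v10) = 1
  v13 = min2(1, 1) = 1

Propagation after the edit:
  v1: runs — in3 -6->0; result 0.
  v4: runs — v1 7->0; v1 7->0; result 0.
  v5: runs — v4 14->0; result 0.
  v6: marked dirty but never re-examined — demand shifted away from it.
  v8: runs — v5 1->0; result 0.
  v9: runs — v8 1->0; v5 1->0; result 0.
  v10: marked dirty but never re-examined — demand shifted away from it.
  v12: runs — v9 1->0; result 0.
  v13: runs — v12 1->0; v8 1->0; result 0.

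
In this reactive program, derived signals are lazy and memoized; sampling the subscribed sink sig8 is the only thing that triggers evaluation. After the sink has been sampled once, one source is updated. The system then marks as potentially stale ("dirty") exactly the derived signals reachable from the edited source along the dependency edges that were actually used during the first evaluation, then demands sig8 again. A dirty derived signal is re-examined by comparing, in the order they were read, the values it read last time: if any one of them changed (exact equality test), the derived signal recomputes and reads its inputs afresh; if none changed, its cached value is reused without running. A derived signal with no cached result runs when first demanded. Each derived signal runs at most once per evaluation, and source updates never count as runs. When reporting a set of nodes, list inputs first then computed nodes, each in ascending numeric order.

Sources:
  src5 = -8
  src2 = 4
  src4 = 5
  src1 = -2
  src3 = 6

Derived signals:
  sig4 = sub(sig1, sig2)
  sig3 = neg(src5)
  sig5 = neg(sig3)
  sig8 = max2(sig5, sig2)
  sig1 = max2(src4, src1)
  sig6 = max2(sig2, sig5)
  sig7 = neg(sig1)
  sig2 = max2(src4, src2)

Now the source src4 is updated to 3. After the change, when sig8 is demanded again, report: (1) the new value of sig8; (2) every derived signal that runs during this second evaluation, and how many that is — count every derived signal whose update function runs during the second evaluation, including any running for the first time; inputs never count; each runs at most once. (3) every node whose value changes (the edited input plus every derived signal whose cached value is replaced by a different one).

First demand of the output computes:
  sig2 = max2(5, 4) = 5
  sig3 = neg(-8) = 8
  sig5 = neg(8) = -8
  sig8 = max2(-8, 5) = 5

After the edit, cleaning proceeds:
  sig2: a read changed (src4 5->3) — executes, giving 4.
  sig8: a read changed (sig2 5->4) — executes, giving 4.

Demanding sig8 again yields 4.
2 derived signals run: sig2, sig8.
The nodes whose values change: src4, sig2, sig8.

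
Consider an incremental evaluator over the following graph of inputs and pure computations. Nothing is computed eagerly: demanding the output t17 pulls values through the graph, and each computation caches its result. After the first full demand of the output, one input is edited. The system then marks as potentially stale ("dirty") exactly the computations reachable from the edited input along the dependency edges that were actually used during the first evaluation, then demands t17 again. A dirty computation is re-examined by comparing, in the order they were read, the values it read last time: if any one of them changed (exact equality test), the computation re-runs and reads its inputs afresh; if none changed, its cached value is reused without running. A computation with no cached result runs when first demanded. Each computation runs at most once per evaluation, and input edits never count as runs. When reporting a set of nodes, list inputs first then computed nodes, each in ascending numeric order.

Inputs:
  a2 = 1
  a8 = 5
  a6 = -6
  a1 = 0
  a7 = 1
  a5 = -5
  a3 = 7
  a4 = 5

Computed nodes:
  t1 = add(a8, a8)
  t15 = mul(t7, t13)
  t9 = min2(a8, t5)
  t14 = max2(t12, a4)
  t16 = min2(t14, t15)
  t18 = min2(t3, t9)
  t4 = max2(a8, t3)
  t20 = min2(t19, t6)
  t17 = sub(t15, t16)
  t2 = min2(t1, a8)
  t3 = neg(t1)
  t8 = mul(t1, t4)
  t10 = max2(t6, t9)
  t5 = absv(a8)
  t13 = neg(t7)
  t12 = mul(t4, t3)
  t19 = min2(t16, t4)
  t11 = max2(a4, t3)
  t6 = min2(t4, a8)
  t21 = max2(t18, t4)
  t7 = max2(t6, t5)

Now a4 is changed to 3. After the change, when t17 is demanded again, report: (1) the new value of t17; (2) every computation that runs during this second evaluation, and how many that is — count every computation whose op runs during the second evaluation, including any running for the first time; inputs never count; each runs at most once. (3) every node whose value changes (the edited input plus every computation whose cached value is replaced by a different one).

t17 now evaluates to 0.
Run set: t14, t16 (2 run).
Changed values: a4, t14.
The important point: t16 recomputes to an identical value, and the output ends up unchanged.

Initial pass — values computed on the first demand:
  t1 = add(5, 5) = 10
  t3 = neg(10) = -10
  t4 = max2(5, -10) = 5
  t5 = absv(5) = 5
  t6 = min2(5, 5) = 5
  t7 = max2(5, 5) = 5
  t12 = mul(5, -10) = -50
  t13 = neg(5) = -5
  t14 = max2(-50, 5) = 5
  t15 = mul(5, -5) = -25
  t16 = min2(5, -25) = -25
  t17 = sub(-25, -25) = 0

Second demand — change propagation:
  t14: re-runs because a4 5->3; new result 3.
  t16: re-runs because t14 5->3; new result -25 (unchanged).
  t17: re-examined; everything it read last time is the same (t15 unchanged, t16 unchanged) — cache 0 kept, no run.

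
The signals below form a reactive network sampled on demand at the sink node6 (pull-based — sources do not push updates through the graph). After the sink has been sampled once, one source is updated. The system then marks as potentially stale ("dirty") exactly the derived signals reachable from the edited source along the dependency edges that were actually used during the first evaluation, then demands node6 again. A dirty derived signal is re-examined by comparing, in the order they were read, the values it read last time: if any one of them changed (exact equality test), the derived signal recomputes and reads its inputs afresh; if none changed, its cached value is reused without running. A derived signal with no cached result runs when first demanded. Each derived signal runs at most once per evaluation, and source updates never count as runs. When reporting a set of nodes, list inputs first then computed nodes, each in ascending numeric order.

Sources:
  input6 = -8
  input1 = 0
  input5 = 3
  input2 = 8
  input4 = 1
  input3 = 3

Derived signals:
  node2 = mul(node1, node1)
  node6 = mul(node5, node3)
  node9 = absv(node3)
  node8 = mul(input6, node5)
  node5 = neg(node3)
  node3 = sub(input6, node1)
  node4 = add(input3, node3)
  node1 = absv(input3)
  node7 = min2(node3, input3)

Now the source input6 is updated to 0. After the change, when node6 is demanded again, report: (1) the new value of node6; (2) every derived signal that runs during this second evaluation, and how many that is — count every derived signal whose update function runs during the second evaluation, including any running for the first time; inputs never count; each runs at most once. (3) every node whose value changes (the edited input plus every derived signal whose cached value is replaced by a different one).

Initial pass — values computed on the first demand:
  node1 = absv(3) = 3
  node3 = sub(-8, 3) = -11
  node5 = neg(-11) = 11
  node6 = mul(11, -11) = -121

Second demand — change propagation:
  node3: re-runs because input6 -8->0; new result -3.
  node5: re-runs because node3 -11->-3; new result 3.
  node6: re-runs because node5 11->3; node3 -11->-3; new result -9.

node6 now evaluates to -9.
Run set: node3, node5, node6 (3 run).
Changed values: input6, node3, node5, node6.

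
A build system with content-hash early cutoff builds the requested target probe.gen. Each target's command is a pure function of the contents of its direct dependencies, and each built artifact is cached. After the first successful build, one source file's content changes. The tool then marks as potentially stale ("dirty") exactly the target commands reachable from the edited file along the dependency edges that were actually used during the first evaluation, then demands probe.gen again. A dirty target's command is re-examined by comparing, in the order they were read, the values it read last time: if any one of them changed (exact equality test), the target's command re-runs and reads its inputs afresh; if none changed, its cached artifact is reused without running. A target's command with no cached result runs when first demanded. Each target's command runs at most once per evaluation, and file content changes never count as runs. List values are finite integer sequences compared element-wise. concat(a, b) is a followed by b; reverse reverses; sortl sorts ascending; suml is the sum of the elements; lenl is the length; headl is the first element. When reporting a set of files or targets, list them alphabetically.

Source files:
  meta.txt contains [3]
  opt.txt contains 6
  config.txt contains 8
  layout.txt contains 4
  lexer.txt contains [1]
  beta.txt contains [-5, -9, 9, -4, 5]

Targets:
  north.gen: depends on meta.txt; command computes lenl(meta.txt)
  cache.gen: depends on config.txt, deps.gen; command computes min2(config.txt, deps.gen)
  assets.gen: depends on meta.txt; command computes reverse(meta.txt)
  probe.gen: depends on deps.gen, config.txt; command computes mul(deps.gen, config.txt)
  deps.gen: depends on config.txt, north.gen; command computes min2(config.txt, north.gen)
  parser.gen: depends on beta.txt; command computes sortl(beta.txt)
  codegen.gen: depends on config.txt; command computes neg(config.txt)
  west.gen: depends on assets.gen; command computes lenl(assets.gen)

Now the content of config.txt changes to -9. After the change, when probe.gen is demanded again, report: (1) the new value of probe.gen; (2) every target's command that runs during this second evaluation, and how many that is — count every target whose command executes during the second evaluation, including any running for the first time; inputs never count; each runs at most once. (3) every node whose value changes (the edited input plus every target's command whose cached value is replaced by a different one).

New value of probe.gen: 81.
Target commands that run: deps.gen, probe.gen — 2 in total.
Values that change: config.txt, deps.gen, probe.gen.

First evaluation (everything demanded from the output):
  north.gen = lenl([3]) = 1
  deps.gen = min2(8, 1) = 1
  probe.gen = mul(1, 8) = 8

Propagation after the edit:
  deps.gen: runs — config.txt 8->-9; result -9.
  probe.gen: runs — deps.gen 1->-9; config.txt 8->-9; result 81.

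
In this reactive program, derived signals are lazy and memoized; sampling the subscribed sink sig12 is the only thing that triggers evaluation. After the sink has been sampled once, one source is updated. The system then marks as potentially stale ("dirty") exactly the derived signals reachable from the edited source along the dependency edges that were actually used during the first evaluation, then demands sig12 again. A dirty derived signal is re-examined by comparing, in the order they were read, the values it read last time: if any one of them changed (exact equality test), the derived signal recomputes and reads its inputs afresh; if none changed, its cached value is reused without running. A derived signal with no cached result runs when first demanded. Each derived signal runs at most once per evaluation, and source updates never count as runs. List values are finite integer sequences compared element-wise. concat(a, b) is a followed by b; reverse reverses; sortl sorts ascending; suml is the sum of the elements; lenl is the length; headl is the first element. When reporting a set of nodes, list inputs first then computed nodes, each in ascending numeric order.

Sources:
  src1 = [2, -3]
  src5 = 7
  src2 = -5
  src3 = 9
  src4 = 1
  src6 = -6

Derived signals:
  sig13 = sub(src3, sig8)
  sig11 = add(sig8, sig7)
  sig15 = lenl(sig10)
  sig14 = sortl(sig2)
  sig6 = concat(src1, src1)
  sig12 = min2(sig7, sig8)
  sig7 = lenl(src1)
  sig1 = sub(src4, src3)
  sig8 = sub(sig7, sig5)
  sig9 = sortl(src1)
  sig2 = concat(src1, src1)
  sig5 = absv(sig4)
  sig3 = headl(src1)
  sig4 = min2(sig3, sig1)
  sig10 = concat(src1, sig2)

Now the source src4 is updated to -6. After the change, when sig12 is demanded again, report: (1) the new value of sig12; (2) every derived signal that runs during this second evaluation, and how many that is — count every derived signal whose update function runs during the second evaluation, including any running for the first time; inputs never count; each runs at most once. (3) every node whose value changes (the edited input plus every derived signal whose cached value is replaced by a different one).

Demanding sig12 again yields -13.
5 derived signals run: sig1, sig4, sig5, sig8, sig12.
The nodes whose values change: src4, sig1, sig4, sig5, sig8, sig12.

First demand of the output computes:
  sig1 = sub(1, 9) = -8
  sig3 = headl([2, -3]) = 2
  sig4 = min2(2, -8) = -8
  sig5 = absv(-8) = 8
  sig7 = lenl([2, -3]) = 2
  sig8 = sub(2, 8) = -6
  sig12 = min2(2, -6) = -6

After the edit, cleaning proceeds:
  sig1: a read changed (src4 1->-6) — executes, giving -15.
  sig4: a read changed (sig1 -8->-15) — executes, giving -15.
  sig5: a read changed (sig4 -8->-15) — executes, giving 15.
  sig8: a read changed (sig5 8->15) — executes, giving -13.
  sig12: a read changed (sig8 -6->-13) — executes, giving -13.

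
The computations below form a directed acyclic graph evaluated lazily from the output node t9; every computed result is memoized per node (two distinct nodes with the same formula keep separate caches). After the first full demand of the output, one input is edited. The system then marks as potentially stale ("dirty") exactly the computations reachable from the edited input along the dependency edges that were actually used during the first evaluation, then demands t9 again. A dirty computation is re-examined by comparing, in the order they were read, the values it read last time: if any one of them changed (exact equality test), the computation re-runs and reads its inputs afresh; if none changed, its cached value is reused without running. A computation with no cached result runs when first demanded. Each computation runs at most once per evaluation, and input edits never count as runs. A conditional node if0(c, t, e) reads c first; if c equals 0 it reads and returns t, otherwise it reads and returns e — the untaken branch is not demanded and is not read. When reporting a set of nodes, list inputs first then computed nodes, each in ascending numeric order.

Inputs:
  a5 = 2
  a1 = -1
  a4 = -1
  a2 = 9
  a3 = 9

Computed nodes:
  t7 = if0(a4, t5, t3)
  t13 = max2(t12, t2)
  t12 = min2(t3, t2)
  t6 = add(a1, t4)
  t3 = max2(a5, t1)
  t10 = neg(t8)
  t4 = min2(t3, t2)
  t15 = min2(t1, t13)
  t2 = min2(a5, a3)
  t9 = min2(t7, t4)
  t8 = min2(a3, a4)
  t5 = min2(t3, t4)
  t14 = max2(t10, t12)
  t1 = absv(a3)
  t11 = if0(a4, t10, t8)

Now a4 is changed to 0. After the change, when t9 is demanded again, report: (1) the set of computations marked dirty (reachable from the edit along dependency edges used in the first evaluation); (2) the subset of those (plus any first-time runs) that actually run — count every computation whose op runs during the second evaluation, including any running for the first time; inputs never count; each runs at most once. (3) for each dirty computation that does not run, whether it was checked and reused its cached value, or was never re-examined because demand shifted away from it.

First demand of the output computes:
  t1 = absv(9) = 9
  t2 = min2(2, 9) = 2
  t3 = max2(2, 9) = 9
  t4 = min2(9, 2) = 2
  t7 = if0(a4=-1 -> else branch t3) = 9
  t9 = min2(9, 2) = 2

After the edit, cleaning proceeds:
  t5: had never run; runs now, result 2.
  t7: a read changed (a4 -1->0) — executes, giving 2.
  t9: a read changed (t7 9->2) — executes, giving 2 — identical to its old value.

Note the branch switch — t5 had no cache and runs now for the first time.

The edit dirties: t7, t9.
3 computations run: t5, t7, t9.
No dirty computation escaped a run.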